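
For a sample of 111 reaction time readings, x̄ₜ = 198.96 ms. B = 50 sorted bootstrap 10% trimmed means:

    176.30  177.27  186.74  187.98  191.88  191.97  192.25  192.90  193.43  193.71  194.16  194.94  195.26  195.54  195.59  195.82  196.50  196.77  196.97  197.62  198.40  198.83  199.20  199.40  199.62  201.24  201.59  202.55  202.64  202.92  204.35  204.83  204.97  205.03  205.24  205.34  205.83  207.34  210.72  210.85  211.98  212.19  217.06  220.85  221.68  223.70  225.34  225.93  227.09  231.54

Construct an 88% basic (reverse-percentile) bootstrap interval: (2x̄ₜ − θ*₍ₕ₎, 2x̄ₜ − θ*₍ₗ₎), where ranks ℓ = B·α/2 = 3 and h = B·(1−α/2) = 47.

Percentile endpoints at ranks 3 and 47: θ*₍3₎ = 186.74, θ*₍47₎ = 225.34.
Basic interval reflects these around x̄ₜ:
  lower = 2 × 198.96 − 225.34 = 172.58
  upper = 2 × 198.96 − 186.74 = 211.18

(172.58, 211.18)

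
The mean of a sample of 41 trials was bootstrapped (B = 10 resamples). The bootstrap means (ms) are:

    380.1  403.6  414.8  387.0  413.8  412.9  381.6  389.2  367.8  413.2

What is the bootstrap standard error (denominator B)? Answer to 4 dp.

SE* = 16.4029

Bootstrap SE is the standard deviation of the 10 replicate means.
Mean of replicates: (380.1 + 403.6 + 414.8 + 387.0 + 413.8 + 412.9 + 381.6 + 389.2 + 367.8 + 413.2) / 10 = 3964.00000 / 10 = 396.40000
Sum of squared deviations: (−16.30000)² + (+7.20000)² + (+18.40000)² + (−9.40000)² + (+17.40000)² + (+16.50000)² + (−14.80000)² + (−7.20000)² + (−28.60000)² + (+16.80000)² = 2690.54000
Variance = 2690.54000 / 10 = 269.05400
SE* = √269.05400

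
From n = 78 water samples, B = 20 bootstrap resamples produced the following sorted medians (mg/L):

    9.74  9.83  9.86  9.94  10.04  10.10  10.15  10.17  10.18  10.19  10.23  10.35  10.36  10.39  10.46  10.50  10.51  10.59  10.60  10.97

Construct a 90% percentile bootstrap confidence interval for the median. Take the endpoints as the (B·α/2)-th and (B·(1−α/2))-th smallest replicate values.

α = 0.10; lower rank = 20 × 0.050 = 1; upper rank = 20 × 0.950 = 19.
The 1st smallest replicate is 9.74; the 19th is 10.60.

(9.74, 10.60)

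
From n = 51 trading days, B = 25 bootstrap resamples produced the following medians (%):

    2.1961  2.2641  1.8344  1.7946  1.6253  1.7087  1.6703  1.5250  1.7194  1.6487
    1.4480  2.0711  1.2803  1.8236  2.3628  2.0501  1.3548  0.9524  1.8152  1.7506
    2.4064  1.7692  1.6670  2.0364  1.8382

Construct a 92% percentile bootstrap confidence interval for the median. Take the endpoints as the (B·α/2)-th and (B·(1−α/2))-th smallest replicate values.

(0.9524, 2.3628)

Sorted replicates: 0.9524, 1.2803, 1.3548, 1.4480, 1.5250, 1.6253, 1.6487, 1.6670, 1.6703, 1.7087, 1.7194, 1.7506, 1.7692, 1.7946, 1.8152, 1.8236, 1.8344, 1.8382, 2.0364, 2.0501, 2.0711, 2.1961, 2.2641, 2.3628, 2.4064
α = 0.08; lower rank = 25 × 0.040 = 1; upper rank = 25 × 0.960 = 24.
The 1st smallest replicate is 0.9524; the 24th is 2.3628.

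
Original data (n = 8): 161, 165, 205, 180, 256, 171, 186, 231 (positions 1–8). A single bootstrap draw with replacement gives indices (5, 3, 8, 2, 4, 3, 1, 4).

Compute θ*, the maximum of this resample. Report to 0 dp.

Resample values: 256, 205, 231, 165, 180, 205, 161, 180.
Maximum = 256

θ* = 256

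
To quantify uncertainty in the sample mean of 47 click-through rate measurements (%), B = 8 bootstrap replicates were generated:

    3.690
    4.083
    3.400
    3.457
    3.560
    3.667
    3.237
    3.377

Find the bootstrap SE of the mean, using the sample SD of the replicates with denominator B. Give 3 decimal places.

SE* = 0.244

Bootstrap SE is the standard deviation of the 8 replicate means.
Mean of replicates: (3.690 + 4.083 + 3.400 + 3.457 + 3.560 + 3.667 + 3.237 + 3.377) / 8 = 28.4710 / 8 = 3.5589
Sum of squared deviations: (+0.1311)² + (+0.5241)² + (−0.1589)² + (−0.1019)² + (+0.0011)² + (+0.1081)² + (−0.3219)² + (−0.1819)² = 0.4759
Variance = 0.4759 / 8 = 0.0595
SE* = √0.0595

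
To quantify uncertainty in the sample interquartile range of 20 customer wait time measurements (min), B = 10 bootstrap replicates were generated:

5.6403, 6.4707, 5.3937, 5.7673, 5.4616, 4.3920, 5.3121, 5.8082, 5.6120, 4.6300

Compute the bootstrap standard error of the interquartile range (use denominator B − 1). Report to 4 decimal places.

Bootstrap SE is the standard deviation of the 10 replicate interquartile ranges.
Mean of replicates: (5.6403 + 6.4707 + 5.3937 + 5.7673 + 5.4616 + 4.3920 + 5.3121 + 5.8082 + 5.6120 + 4.6300) / 10 = 54.48790 / 10 = 5.44879
Sum of squared deviations: (+0.19151)² + (+1.02191)² + (−0.05509)² + (+0.31851)² + (+0.01281)² + (−1.05679)² + (−0.13669)² + (+0.35941)² + (+0.16321)² + (−0.81879)² = 3.14734
Variance = 3.14734 / 9 = 0.34970
SE* = √0.34970

SE* = 0.5914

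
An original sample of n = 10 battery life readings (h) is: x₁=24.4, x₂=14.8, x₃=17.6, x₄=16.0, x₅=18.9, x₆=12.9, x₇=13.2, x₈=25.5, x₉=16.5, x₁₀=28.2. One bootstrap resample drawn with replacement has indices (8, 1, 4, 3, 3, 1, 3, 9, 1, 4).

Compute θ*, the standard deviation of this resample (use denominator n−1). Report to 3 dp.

θ* = 4.081

Resample values: 25.5, 24.4, 16.0, 17.6, 17.6, 24.4, 17.6, 16.5, 24.4, 16.0.
Mean = 20.0000; sum of squared deviations = 149.8600
s² = 149.8600 / 9 = 16.6511
s = √16.6511 = 4.081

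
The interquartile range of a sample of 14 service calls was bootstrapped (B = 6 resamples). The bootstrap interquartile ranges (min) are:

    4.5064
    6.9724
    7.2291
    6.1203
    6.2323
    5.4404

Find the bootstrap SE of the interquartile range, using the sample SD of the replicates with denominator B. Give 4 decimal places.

Bootstrap SE is the standard deviation of the 6 replicate interquartile ranges.
Mean of replicates: (4.5064 + 6.9724 + 7.2291 + 6.1203 + 6.2323 + 5.4404) / 6 = 36.50090 / 6 = 6.08348
Sum of squared deviations: (−1.57708)² + (+0.88892)² + (+1.14562)² + (+0.03682)² + (+0.14882)² + (−0.64308)² = 5.02686
Variance = 5.02686 / 6 = 0.83781
SE* = √0.83781

SE* = 0.9153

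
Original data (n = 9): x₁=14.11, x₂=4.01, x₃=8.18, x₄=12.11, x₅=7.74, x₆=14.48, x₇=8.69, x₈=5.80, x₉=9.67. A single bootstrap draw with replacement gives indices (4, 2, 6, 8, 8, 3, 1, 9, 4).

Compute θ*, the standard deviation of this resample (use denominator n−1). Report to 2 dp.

θ* = 3.86

Resample values: 12.11, 4.01, 14.48, 5.80, 5.80, 8.18, 14.11, 9.67, 12.11.
Mean = 9.5856; sum of squared deviations = 118.9022
s² = 118.9022 / 8 = 14.8628
s = √14.8628 = 3.86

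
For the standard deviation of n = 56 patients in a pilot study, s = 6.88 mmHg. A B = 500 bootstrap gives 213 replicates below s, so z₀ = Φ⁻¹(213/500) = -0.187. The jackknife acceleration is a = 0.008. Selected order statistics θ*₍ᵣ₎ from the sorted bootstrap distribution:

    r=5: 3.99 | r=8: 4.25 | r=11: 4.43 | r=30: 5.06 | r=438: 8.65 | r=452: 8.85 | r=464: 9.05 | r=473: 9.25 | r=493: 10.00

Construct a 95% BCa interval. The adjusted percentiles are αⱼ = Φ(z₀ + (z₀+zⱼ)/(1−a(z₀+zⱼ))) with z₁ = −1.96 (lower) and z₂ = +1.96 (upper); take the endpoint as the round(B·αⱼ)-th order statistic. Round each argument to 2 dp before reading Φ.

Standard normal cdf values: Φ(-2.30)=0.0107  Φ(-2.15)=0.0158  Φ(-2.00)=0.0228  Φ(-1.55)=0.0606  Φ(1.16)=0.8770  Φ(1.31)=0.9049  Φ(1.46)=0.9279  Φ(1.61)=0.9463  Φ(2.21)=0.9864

(3.99, 9.25)

Lower: z₀ + z₁ = -0.187 + (-1.960) = -2.147; 1 − a(z₀+z₁) = 1 − (0.008)(-2.147) = 1.0172; argument = -0.187 + (-2.147)/1.0172 = -2.2977 → -2.30.
α₁ = Φ(-2.30) = 0.0107; rank = round(500 × 0.0107) = 5; θ*₍5₎ = 3.99.
Upper: z₀ + z₂ = 1.773; 1 − a(z₀+z₂) = 0.9858; argument = 1.6115 → 1.61; α₂ = 0.9463; rank = 473; θ*₍473₎ = 9.25.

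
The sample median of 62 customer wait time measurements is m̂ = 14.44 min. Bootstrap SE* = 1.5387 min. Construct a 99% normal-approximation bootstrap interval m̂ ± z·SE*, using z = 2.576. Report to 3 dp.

(10.476, 18.404)

Margin = 2.576 × 1.5387 = 3.9637
Interval: 14.44 ± 3.9637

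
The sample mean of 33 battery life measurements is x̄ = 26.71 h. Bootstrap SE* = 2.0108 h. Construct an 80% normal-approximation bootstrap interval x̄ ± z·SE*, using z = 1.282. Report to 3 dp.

Margin = 1.282 × 2.0108 = 2.5778
Interval: 26.71 ± 2.5778

(24.132, 29.288)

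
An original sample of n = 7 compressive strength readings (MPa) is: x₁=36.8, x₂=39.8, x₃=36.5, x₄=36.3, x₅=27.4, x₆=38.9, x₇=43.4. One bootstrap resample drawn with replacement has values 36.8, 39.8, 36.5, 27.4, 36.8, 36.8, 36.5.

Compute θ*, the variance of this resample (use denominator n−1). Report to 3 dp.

θ* = 15.090

Mean = 35.8000; sum of squared deviations = 90.5400
s² = 90.5400 / 6 = 15.0900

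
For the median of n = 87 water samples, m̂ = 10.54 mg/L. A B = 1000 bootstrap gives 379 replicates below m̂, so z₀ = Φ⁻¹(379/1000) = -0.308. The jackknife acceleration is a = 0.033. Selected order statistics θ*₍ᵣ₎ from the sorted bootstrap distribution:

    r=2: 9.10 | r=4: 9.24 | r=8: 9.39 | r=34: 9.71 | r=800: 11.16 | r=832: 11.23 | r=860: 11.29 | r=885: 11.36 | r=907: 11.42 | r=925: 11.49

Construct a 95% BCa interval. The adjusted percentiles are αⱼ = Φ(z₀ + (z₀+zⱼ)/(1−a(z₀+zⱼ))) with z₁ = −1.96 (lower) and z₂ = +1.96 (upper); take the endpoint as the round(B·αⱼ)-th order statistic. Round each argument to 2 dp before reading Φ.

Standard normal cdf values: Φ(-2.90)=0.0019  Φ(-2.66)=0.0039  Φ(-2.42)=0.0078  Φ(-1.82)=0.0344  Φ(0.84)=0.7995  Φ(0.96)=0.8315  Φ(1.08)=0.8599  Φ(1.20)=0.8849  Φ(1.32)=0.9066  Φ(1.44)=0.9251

(9.39, 11.49)

Lower: z₀ + z₁ = -0.308 + (-1.960) = -2.268; 1 − a(z₀+z₁) = 1 − (0.033)(-2.268) = 1.0748; argument = -0.308 + (-2.268)/1.0748 = -2.4181 → -2.42.
α₁ = Φ(-2.42) = 0.0078; rank = round(1000 × 0.0078) = 8; θ*₍8₎ = 9.39.
Upper: z₀ + z₂ = 1.652; 1 − a(z₀+z₂) = 0.9455; argument = 1.4393 → 1.44; α₂ = 0.9251; rank = 925; θ*₍925₎ = 11.49.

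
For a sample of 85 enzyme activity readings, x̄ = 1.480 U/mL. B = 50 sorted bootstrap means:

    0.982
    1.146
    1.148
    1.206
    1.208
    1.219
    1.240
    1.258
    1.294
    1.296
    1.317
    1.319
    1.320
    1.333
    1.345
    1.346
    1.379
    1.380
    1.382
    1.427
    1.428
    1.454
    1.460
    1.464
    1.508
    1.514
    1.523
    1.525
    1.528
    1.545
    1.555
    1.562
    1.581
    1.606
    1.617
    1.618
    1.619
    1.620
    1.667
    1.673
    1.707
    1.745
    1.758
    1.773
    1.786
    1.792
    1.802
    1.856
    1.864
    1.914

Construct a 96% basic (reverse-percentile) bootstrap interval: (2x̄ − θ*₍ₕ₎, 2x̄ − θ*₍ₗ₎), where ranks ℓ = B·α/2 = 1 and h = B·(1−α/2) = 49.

(1.096, 1.978)

Percentile endpoints at ranks 1 and 49: θ*₍1₎ = 0.982, θ*₍49₎ = 1.864.
Basic interval reflects these around x̄:
  lower = 2 × 1.480 − 1.864 = 1.096
  upper = 2 × 1.480 − 0.982 = 1.978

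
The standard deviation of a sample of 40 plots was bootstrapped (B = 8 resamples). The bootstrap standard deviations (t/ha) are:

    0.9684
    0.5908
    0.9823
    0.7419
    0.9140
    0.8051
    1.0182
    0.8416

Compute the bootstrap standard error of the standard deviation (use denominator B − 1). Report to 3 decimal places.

SE* = 0.144

Bootstrap SE is the standard deviation of the 8 replicate standard deviations.
Mean of replicates: (0.9684 + 0.5908 + 0.9823 + 0.7419 + 0.9140 + 0.8051 + 1.0182 + 0.8416) / 8 = 6.86230 / 8 = 0.85779
Sum of squared deviations: (+0.11061)² + (−0.26699)² + (+0.12451)² + (−0.11589)² + (+0.05621)² + (−0.05269)² + (+0.16041)² + (−0.01619)² = 0.14438
Variance = 0.14438 / 7 = 0.02063
SE* = √0.02063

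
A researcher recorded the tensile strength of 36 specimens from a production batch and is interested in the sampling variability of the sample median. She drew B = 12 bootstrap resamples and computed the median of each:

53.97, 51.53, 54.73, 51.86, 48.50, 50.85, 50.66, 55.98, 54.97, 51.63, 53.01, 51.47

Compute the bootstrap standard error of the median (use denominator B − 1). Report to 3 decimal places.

SE* = 2.149

Bootstrap SE is the standard deviation of the 12 replicate medians.
Mean of replicates: (53.97 + 51.53 + 54.73 + 51.86 + 48.50 + 50.85 + 50.66 + 55.98 + 54.97 + 51.63 + 53.01 + 51.47) / 12 = 629.1600 / 12 = 52.4300
Sum of squared deviations: (+1.5400)² + (−0.9000)² + (+2.3000)² + (−0.5700)² + (−3.9300)² + (−1.5800)² + (−1.7700)² + (+3.5500)² + (+2.5400)² + (−0.8000)² + (+0.5800)² + (−0.9600)² = 50.8228
Variance = 50.8228 / 11 = 4.6203
SE* = √4.6203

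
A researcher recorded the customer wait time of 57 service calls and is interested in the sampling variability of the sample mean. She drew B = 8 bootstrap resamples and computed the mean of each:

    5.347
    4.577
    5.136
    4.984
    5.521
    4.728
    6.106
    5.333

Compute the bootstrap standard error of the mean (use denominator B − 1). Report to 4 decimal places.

Bootstrap SE is the standard deviation of the 8 replicate means.
Mean of replicates: (5.347 + 4.577 + 5.136 + 4.984 + 5.521 + 4.728 + 6.106 + 5.333) / 8 = 41.73200 / 8 = 5.21650
Sum of squared deviations: (+0.13050)² + (−0.63950)² + (−0.08050)² + (−0.23250)² + (+0.30450)² + (−0.48850)² + (+0.88950)² + (+0.11650)² = 1.62266
Variance = 1.62266 / 7 = 0.23181
SE* = √0.23181

SE* = 0.4815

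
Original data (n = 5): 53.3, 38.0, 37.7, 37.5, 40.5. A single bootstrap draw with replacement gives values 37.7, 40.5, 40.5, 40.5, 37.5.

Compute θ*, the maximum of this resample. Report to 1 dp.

θ* = 40.5

Maximum = 40.5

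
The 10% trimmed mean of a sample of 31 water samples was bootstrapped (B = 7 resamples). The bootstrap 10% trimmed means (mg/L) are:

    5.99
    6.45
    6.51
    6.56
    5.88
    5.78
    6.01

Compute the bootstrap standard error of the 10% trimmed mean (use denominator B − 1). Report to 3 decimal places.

Bootstrap SE is the standard deviation of the 7 replicate 10% trimmed means.
Mean of replicates: (5.99 + 6.45 + 6.51 + 6.56 + 5.88 + 5.78 + 6.01) / 7 = 43.1800 / 7 = 6.1686
Sum of squared deviations: (−0.1786)² + (+0.2814)² + (+0.3414)² + (+0.3914)² + (−0.2886)² + (−0.3886)² + (−0.1586)² = 0.6403
Variance = 0.6403 / 6 = 0.1067
SE* = √0.1067

SE* = 0.327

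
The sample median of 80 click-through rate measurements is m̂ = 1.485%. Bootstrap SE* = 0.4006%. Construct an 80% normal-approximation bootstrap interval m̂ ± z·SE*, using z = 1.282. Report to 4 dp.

(0.9714, 1.9986)

Margin = 1.282 × 0.4006 = 0.51357
Interval: 1.485 ± 0.51357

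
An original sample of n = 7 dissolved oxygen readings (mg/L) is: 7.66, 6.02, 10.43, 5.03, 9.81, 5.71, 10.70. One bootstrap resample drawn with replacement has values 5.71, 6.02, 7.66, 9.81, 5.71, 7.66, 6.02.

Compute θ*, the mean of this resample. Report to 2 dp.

θ* = 6.94

Mean = (5.71 + 6.02 + 7.66 + 9.81 + 5.71 + 7.66 + 6.02) / 7 = 48.590 / 7 = 6.94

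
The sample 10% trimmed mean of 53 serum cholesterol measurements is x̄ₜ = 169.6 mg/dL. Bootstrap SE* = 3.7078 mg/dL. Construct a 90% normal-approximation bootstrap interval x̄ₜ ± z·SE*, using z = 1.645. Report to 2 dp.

Margin = 1.645 × 3.7078 = 6.099
Interval: 169.6 ± 6.099

(163.50, 175.70)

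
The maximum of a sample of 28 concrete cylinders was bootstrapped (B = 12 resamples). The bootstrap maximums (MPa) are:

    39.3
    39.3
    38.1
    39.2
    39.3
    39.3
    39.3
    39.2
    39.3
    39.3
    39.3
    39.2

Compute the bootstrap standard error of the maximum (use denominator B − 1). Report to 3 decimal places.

SE* = 0.341

Bootstrap SE is the standard deviation of the 12 replicate maximums.
Mean of replicates: (39.3 + 39.3 + 38.1 + 39.2 + 39.3 + 39.3 + 39.3 + 39.2 + 39.3 + 39.3 + 39.3 + 39.2) / 12 = 470.1000 / 12 = 39.1750
Sum of squared deviations: (+0.1250)² + (+0.1250)² + (−1.0750)² + (+0.0250)² + (+0.1250)² + (+0.1250)² + (+0.1250)² + (+0.0250)² + (+0.1250)² + (+0.1250)² + (+0.1250)² + (+0.0250)² = 1.2825
Variance = 1.2825 / 11 = 0.1166
SE* = √0.1166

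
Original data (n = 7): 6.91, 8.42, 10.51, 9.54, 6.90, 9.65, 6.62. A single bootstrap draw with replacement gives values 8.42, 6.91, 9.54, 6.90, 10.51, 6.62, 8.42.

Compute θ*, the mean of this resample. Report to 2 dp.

θ* = 8.19

Mean = (8.42 + 6.91 + 9.54 + 6.90 + 10.51 + 6.62 + 8.42) / 7 = 57.320 / 7 = 8.19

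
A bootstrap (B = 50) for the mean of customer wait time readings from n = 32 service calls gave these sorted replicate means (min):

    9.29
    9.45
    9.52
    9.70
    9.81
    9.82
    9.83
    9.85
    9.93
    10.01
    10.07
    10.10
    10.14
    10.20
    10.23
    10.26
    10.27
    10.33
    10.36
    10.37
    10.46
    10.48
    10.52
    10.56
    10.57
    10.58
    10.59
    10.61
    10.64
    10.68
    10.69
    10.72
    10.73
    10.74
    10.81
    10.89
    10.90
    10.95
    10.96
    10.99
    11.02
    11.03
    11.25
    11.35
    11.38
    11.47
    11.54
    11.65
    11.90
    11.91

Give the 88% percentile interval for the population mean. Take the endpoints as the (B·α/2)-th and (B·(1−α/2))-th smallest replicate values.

α = 0.12; lower rank = 50 × 0.060 = 3; upper rank = 50 × 0.940 = 47.
The 3rd smallest replicate is 9.52; the 47th is 11.54.

(9.52, 11.54)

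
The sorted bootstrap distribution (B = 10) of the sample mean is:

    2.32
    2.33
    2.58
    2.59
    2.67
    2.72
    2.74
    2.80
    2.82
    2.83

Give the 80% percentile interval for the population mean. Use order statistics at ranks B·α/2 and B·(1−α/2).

(2.32, 2.82)

α = 0.20; lower rank = 10 × 0.100 = 1; upper rank = 10 × 0.900 = 9.
The 1st smallest replicate is 2.32; the 9th is 2.82.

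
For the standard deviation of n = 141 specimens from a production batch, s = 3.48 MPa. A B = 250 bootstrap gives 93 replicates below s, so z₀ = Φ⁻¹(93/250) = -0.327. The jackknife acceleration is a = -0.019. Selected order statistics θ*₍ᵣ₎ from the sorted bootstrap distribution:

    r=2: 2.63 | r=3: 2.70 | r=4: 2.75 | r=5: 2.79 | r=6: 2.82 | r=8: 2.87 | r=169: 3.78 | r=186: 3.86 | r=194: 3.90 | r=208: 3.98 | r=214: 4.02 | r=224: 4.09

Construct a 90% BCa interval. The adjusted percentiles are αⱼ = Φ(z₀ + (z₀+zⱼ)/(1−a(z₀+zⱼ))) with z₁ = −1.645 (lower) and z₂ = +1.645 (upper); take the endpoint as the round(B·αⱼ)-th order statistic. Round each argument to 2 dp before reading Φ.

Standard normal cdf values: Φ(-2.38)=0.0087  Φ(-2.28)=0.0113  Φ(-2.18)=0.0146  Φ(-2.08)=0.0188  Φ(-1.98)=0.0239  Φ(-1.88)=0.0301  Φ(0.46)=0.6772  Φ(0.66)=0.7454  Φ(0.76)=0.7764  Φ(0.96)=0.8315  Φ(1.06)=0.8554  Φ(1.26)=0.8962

(2.63, 3.98)

Lower: z₀ + z₁ = -0.327 + (-1.645) = -1.972; 1 − a(z₀+z₁) = 1 − (-0.019)(-1.972) = 0.9625; argument = -0.327 + (-1.972)/0.9625 = -2.3758 → -2.38.
α₁ = Φ(-2.38) = 0.0087; rank = round(250 × 0.0087) = 2; θ*₍2₎ = 2.63.
Upper: z₀ + z₂ = 1.318; 1 − a(z₀+z₂) = 1.0250; argument = 0.9588 → 0.96; α₂ = 0.8315; rank = 208; θ*₍208₎ = 3.98.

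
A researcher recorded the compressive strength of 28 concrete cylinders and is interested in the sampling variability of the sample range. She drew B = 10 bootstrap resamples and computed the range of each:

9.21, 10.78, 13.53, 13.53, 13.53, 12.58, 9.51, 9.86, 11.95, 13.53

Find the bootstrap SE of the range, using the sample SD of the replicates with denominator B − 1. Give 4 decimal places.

Bootstrap SE is the standard deviation of the 10 replicate ranges.
Mean of replicates: (9.21 + 10.78 + 13.53 + 13.53 + 13.53 + 12.58 + 9.51 + 9.86 + 11.95 + 13.53) / 10 = 118.01000 / 10 = 11.80100
Sum of squared deviations: (−2.59100)² + (−1.02100)² + (+1.72900)² + (+1.72900)² + (+1.72900)² + (+0.77900)² + (−2.29100)² + (−1.94100)² + (+0.14900)² + (+1.72900)² = 29.35869
Variance = 29.35869 / 9 = 3.26208
SE* = √3.26208

SE* = 1.8061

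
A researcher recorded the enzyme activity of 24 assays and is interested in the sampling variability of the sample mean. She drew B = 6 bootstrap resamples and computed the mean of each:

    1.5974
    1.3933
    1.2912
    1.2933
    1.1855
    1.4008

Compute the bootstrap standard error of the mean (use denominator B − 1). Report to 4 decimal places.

SE* = 0.1405

Bootstrap SE is the standard deviation of the 6 replicate means.
Mean of replicates: (1.5974 + 1.3933 + 1.2912 + 1.2933 + 1.1855 + 1.4008) / 6 = 8.16150 / 6 = 1.36025
Sum of squared deviations: (+0.23715)² + (+0.03305)² + (−0.06905)² + (−0.06695)² + (−0.17475)² + (+0.04055)² = 0.09876
Variance = 0.09876 / 5 = 0.01975
SE* = √0.01975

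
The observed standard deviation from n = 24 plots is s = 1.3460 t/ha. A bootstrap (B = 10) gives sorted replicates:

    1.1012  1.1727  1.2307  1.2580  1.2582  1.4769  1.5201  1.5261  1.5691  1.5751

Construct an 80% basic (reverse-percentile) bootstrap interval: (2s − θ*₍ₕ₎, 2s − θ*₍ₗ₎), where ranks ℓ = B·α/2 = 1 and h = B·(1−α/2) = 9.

(1.1229, 1.5908)

Percentile endpoints at ranks 1 and 9: θ*₍1₎ = 1.1012, θ*₍9₎ = 1.5691.
Basic interval reflects these around s:
  lower = 2 × 1.3460 − 1.5691 = 1.1229
  upper = 2 × 1.3460 − 1.1012 = 1.5908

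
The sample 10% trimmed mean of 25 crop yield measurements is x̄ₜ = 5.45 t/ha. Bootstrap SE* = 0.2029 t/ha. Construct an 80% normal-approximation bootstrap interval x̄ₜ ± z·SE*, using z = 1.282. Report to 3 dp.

(5.190, 5.710)

Margin = 1.282 × 0.2029 = 0.2601
Interval: 5.45 ± 0.2601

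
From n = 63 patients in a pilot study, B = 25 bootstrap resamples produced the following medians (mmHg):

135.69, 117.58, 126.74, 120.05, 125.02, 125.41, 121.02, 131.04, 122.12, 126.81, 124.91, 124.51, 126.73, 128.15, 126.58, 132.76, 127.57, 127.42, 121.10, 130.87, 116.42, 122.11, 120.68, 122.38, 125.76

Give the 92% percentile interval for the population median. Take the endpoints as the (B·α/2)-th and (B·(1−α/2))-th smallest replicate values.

Sorted replicates: 116.42, 117.58, 120.05, 120.68, 121.02, 121.10, 122.11, 122.12, 122.38, 124.51, 124.91, 125.02, 125.41, 125.76, 126.58, 126.73, 126.74, 126.81, 127.42, 127.57, 128.15, 130.87, 131.04, 132.76, 135.69
α = 0.08; lower rank = 25 × 0.040 = 1; upper rank = 25 × 0.960 = 24.
The 1st smallest replicate is 116.42; the 24th is 132.76.

(116.42, 132.76)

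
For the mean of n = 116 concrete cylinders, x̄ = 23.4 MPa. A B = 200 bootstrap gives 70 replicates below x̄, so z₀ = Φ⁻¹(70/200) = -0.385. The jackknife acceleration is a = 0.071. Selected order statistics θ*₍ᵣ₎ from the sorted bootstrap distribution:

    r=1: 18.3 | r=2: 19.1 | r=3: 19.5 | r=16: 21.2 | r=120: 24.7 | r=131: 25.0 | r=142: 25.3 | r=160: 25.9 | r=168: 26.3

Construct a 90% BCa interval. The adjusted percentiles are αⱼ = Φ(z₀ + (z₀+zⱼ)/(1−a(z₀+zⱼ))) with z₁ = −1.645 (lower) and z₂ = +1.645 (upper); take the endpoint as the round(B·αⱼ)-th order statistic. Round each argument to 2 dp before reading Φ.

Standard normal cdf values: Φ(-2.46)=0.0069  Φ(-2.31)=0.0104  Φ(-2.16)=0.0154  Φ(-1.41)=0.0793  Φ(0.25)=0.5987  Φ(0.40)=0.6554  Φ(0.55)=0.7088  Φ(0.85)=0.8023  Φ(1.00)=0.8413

(19.5, 26.3)

Lower: z₀ + z₁ = -0.385 + (-1.645) = -2.030; 1 − a(z₀+z₁) = 1 − (0.071)(-2.030) = 1.1441; argument = -0.385 + (-2.030)/1.1441 = -2.1593 → -2.16.
α₁ = Φ(-2.16) = 0.0154; rank = round(200 × 0.0154) = 3; θ*₍3₎ = 19.5.
Upper: z₀ + z₂ = 1.260; 1 − a(z₀+z₂) = 0.9105; argument = 0.9988 → 1.00; α₂ = 0.8413; rank = 168; θ*₍168₎ = 26.3.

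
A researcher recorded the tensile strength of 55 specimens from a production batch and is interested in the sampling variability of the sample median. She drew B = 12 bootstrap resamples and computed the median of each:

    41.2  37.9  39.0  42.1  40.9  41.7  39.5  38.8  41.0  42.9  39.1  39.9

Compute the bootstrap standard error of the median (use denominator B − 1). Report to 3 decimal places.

Bootstrap SE is the standard deviation of the 12 replicate medians.
Mean of replicates: (41.2 + 37.9 + 39.0 + 42.1 + 40.9 + 41.7 + 39.5 + 38.8 + 41.0 + 42.9 + 39.1 + 39.9) / 12 = 484.0000 / 12 = 40.3333
Sum of squared deviations: (+0.8667)² + (−2.4333)² + (−1.3333)² + (+1.7667)² + (+0.5667)² + (+1.3667)² + (−0.8333)² + (−1.5333)² + (+0.6667)² + (+2.5667)² + (−1.2333)² + (−0.4333)² = 25.5467
Variance = 25.5467 / 11 = 2.3224
SE* = √2.3224

SE* = 1.524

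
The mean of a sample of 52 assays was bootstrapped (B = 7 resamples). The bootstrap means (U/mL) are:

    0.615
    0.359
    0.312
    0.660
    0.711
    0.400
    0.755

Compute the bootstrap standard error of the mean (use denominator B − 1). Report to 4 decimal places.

Bootstrap SE is the standard deviation of the 7 replicate means.
Mean of replicates: (0.615 + 0.359 + 0.312 + 0.660 + 0.711 + 0.400 + 0.755) / 7 = 3.81200 / 7 = 0.54457
Sum of squared deviations: (+0.07043)² + (−0.18557)² + (−0.23257)² + (+0.11543)² + (+0.16643)² + (−0.14457)² + (+0.21043)² = 0.19969
Variance = 0.19969 / 6 = 0.03328
SE* = √0.03328

SE* = 0.1824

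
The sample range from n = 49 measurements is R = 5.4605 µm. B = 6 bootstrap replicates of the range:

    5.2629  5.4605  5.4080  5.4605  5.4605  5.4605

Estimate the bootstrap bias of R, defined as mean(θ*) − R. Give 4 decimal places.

bias = −0.0417

mean(θ*) = (5.2629 + 5.4605 + 5.4080 + 5.4605 + 5.4605 + 5.4605) / 6 = 5.41882
bias = 5.41882 − 5.4605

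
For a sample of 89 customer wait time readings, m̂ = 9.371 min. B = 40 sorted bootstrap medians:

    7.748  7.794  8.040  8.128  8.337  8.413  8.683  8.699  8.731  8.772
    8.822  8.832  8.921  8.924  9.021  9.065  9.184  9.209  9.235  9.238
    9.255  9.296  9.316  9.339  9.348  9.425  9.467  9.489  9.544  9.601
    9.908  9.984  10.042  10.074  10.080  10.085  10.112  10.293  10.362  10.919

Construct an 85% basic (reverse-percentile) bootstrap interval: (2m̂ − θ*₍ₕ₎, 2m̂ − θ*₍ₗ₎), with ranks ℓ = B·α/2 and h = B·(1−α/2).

Percentile endpoints at ranks 3 and 37: θ*₍3₎ = 8.040, θ*₍37₎ = 10.112.
Basic interval reflects these around m̂:
  lower = 2 × 9.371 − 10.112 = 8.630
  upper = 2 × 9.371 − 8.040 = 10.702

(8.630, 10.702)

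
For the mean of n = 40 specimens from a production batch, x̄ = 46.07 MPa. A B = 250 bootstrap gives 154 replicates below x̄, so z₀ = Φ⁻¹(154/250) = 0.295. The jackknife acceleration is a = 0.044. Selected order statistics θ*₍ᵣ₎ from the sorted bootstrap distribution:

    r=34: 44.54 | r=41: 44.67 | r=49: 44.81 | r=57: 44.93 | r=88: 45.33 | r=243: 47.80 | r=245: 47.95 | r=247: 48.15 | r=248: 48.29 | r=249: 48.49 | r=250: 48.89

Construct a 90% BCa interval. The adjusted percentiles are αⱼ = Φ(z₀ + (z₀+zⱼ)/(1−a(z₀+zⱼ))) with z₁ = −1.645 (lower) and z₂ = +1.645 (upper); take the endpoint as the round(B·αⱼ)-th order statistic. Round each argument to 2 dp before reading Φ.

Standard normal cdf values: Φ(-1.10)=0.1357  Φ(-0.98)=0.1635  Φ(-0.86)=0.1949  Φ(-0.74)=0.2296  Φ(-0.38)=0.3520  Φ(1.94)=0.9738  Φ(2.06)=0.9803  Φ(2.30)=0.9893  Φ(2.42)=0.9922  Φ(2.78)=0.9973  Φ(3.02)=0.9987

Lower: z₀ + z₁ = 0.295 + (-1.645) = -1.350; 1 − a(z₀+z₁) = 1 − (0.044)(-1.350) = 1.0594; argument = 0.295 + (-1.350)/1.0594 = -0.9793 → -0.98.
α₁ = Φ(-0.98) = 0.1635; rank = round(250 × 0.1635) = 41; θ*₍41₎ = 44.67.
Upper: z₀ + z₂ = 1.940; 1 − a(z₀+z₂) = 0.9146; argument = 2.4161 → 2.42; α₂ = 0.9922; rank = 248; θ*₍248₎ = 48.29.

(44.67, 48.29)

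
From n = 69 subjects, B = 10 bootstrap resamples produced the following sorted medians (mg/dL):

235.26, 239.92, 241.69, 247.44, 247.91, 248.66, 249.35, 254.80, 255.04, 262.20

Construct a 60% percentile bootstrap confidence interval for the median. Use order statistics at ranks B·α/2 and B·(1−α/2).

α = 0.40; lower rank = 10 × 0.200 = 2; upper rank = 10 × 0.800 = 8.
The 2nd smallest replicate is 239.92; the 8th is 254.80.

(239.92, 254.80)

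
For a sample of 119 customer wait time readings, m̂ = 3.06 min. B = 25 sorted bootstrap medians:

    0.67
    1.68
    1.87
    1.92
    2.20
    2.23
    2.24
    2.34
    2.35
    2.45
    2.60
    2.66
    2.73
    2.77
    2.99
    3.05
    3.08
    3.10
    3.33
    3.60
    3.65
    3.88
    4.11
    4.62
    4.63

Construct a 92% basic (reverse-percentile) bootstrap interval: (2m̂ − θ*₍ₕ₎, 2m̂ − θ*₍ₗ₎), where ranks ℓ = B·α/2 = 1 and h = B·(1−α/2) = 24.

Percentile endpoints at ranks 1 and 24: θ*₍1₎ = 0.67, θ*₍24₎ = 4.62.
Basic interval reflects these around m̂:
  lower = 2 × 3.06 − 4.62 = 1.50
  upper = 2 × 3.06 − 0.67 = 5.45

(1.50, 5.45)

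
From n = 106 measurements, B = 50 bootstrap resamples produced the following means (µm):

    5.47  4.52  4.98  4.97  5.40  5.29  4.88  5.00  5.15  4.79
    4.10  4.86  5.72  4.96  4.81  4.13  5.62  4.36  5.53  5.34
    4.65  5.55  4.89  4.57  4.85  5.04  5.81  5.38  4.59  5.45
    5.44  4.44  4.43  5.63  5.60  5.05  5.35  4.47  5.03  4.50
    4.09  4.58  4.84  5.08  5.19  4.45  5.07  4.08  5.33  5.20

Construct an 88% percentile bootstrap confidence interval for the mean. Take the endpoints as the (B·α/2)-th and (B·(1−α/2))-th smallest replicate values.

(4.10, 5.62)

Sorted replicates: 4.08, 4.09, 4.10, 4.13, 4.36, 4.43, 4.44, 4.45, 4.47, 4.50, 4.52, 4.57, 4.58, 4.59, 4.65, 4.79, 4.81, 4.84, 4.85, 4.86, 4.88, 4.89, 4.96, 4.97, 4.98, 5.00, 5.03, 5.04, 5.05, 5.07, 5.08, 5.15, 5.19, 5.20, 5.29, 5.33, 5.34, 5.35, 5.38, 5.40, 5.44, 5.45, 5.47, 5.53, 5.55, 5.60, 5.62, 5.63, 5.72, 5.81
α = 0.12; lower rank = 50 × 0.060 = 3; upper rank = 50 × 0.940 = 47.
The 3rd smallest replicate is 4.10; the 47th is 5.62.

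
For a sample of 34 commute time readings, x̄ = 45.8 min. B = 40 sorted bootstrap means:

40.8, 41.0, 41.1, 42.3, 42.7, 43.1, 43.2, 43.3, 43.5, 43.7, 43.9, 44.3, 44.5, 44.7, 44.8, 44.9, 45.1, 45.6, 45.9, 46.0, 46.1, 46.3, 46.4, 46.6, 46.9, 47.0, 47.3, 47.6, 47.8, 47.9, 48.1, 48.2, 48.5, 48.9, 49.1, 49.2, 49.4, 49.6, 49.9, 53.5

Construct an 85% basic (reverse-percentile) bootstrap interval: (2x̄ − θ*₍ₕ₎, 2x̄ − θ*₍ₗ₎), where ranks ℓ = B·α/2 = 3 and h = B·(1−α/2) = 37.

Percentile endpoints at ranks 3 and 37: θ*₍3₎ = 41.1, θ*₍37₎ = 49.4.
Basic interval reflects these around x̄:
  lower = 2 × 45.8 − 49.4 = 42.2
  upper = 2 × 45.8 − 41.1 = 50.5

(42.2, 50.5)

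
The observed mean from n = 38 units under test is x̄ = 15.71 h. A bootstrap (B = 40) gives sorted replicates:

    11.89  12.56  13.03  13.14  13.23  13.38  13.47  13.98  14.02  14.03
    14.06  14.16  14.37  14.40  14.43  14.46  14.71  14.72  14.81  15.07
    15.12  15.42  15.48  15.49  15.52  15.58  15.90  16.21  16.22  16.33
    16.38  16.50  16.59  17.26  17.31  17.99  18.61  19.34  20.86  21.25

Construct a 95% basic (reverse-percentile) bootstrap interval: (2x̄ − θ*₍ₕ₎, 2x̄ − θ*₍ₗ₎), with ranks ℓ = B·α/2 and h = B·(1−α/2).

(10.56, 19.53)

Percentile endpoints at ranks 1 and 39: θ*₍1₎ = 11.89, θ*₍39₎ = 20.86.
Basic interval reflects these around x̄:
  lower = 2 × 15.71 − 20.86 = 10.56
  upper = 2 × 15.71 − 11.89 = 19.53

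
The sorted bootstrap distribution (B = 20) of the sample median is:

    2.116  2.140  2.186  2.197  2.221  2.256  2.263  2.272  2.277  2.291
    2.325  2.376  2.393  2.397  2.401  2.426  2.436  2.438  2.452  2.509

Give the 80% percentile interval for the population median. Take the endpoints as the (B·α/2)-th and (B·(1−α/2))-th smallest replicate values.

α = 0.20; lower rank = 20 × 0.100 = 2; upper rank = 20 × 0.900 = 18.
The 2nd smallest replicate is 2.140; the 18th is 2.438.

(2.140, 2.438)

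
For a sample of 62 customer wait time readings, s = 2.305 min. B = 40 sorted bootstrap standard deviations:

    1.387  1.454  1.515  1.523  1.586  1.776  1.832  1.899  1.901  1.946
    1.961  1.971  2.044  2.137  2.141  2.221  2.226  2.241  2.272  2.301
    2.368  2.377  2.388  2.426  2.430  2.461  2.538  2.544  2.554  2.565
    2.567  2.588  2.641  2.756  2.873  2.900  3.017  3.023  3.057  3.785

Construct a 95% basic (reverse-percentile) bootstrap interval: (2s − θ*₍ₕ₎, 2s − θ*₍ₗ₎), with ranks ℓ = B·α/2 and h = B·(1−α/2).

Percentile endpoints at ranks 1 and 39: θ*₍1₎ = 1.387, θ*₍39₎ = 3.057.
Basic interval reflects these around s:
  lower = 2 × 2.305 − 3.057 = 1.553
  upper = 2 × 2.305 − 1.387 = 3.223

(1.553, 3.223)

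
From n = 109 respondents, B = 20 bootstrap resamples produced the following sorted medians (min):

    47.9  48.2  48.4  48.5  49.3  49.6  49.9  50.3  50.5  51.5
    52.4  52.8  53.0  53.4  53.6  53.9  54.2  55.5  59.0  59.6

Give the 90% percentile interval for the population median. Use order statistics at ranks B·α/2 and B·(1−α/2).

α = 0.10; lower rank = 20 × 0.050 = 1; upper rank = 20 × 0.950 = 19.
The 1st smallest replicate is 47.9; the 19th is 59.0.

(47.9, 59.0)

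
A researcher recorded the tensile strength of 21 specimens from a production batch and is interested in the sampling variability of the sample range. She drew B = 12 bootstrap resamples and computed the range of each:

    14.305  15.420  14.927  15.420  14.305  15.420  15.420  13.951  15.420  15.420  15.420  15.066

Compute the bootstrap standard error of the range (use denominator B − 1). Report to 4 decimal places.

SE* = 0.5469

Bootstrap SE is the standard deviation of the 12 replicate ranges.
Mean of replicates: (14.305 + 15.420 + 14.927 + 15.420 + 14.305 + 15.420 + 15.420 + 13.951 + 15.420 + 15.420 + 15.420 + 15.066) / 12 = 180.49400 / 12 = 15.04117
Sum of squared deviations: (−0.73617)² + (+0.37883)² + (−0.11417)² + (+0.37883)² + (−0.73617)² + (+0.37883)² + (+0.37883)² + (−1.09017)² + (+0.37883)² + (+0.37883)² + (+0.37883)² + (+0.02483)² = 3.29060
Variance = 3.29060 / 11 = 0.29915
SE* = √0.29915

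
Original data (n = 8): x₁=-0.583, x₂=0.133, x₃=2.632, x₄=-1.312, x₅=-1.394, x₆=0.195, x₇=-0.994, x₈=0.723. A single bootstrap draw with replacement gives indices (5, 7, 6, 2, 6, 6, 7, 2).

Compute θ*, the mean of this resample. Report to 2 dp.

Resample values: -1.394, -0.994, 0.195, 0.133, 0.195, 0.195, -0.994, 0.133.
Mean = ((-1.394) + (-0.994) + 0.195 + 0.133 + 0.195 + 0.195 + (-0.994) + 0.133) / 8 = -2.5310 / 8 = -0.32

θ* = -0.32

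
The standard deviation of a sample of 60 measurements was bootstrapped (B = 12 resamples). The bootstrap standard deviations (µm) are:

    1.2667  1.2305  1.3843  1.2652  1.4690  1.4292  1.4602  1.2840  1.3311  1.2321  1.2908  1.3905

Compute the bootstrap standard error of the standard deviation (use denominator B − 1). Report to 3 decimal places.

SE* = 0.087

Bootstrap SE is the standard deviation of the 12 replicate standard deviations.
Mean of replicates: (1.2667 + 1.2305 + 1.3843 + 1.2652 + 1.4690 + 1.4292 + 1.4602 + 1.2840 + 1.3311 + 1.2321 + 1.2908 + 1.3905) / 12 = 16.03360 / 12 = 1.33613
Sum of squared deviations: (−0.06943)² + (−0.10563)² + (+0.04817)² + (−0.07093)² + (+0.13287)² + (+0.09307)² + (+0.12407)² + (−0.05213)² + (−0.00503)² + (−0.10403)² + (−0.04533)² + (+0.05437)² = 0.08362
Variance = 0.08362 / 11 = 0.00760
SE* = √0.00760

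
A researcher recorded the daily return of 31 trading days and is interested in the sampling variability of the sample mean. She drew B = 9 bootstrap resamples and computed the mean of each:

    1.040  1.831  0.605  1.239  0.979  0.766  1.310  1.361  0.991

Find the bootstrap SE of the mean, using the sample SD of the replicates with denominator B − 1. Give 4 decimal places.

SE* = 0.3618

Bootstrap SE is the standard deviation of the 9 replicate means.
Mean of replicates: (1.040 + 1.831 + 0.605 + 1.239 + 0.979 + 0.766 + 1.310 + 1.361 + 0.991) / 9 = 10.12200 / 9 = 1.12467
Sum of squared deviations: (−0.08467)² + (+0.70633)² + (−0.51967)² + (+0.11433)² + (−0.14567)² + (−0.35867)² + (+0.18533)² + (+0.23633)² + (−0.13367)² = 1.04713
Variance = 1.04713 / 8 = 0.13089
SE* = √0.13089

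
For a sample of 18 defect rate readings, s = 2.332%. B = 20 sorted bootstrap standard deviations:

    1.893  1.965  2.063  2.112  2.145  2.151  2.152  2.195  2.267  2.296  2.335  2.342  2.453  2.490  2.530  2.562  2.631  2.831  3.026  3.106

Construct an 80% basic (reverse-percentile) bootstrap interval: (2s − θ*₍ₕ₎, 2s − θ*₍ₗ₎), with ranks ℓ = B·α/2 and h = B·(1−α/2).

Percentile endpoints at ranks 2 and 18: θ*₍2₎ = 1.965, θ*₍18₎ = 2.831.
Basic interval reflects these around s:
  lower = 2 × 2.332 − 2.831 = 1.833
  upper = 2 × 2.332 − 1.965 = 2.699

(1.833, 2.699)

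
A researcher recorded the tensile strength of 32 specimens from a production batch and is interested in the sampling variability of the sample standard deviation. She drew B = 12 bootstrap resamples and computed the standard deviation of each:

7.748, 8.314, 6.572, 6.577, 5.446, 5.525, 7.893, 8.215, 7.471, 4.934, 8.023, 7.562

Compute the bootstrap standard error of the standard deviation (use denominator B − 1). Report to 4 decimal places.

SE* = 1.1816

Bootstrap SE is the standard deviation of the 12 replicate standard deviations.
Mean of replicates: (7.748 + 8.314 + 6.572 + 6.577 + 5.446 + 5.525 + 7.893 + 8.215 + 7.471 + 4.934 + 8.023 + 7.562) / 12 = 84.28000 / 12 = 7.02333
Sum of squared deviations: (+0.72467)² + (+1.29067)² + (−0.45133)² + (−0.44633)² + (−1.57733)² + (−1.49833)² + (+0.86967)² + (+1.19167)² + (+0.44767)² + (−2.08933)² + (+0.99967)² + (+0.53867)² = 15.35846
Variance = 15.35846 / 11 = 1.39622
SE* = √1.39622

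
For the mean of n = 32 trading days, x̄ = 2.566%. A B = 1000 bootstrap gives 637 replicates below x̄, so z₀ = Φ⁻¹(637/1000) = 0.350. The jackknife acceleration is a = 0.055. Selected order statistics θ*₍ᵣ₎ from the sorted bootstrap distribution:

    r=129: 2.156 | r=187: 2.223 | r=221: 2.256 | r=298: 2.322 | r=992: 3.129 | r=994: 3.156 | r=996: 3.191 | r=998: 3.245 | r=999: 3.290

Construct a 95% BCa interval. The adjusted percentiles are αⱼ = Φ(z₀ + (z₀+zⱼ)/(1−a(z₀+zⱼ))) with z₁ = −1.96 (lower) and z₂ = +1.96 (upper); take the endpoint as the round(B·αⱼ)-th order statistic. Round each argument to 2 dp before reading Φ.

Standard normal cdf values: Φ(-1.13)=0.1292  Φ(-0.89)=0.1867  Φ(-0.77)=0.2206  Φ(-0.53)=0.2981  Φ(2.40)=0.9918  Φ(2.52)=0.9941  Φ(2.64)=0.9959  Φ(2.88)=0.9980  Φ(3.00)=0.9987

(2.156, 3.290)

Lower: z₀ + z₁ = 0.350 + (-1.960) = -1.610; 1 − a(z₀+z₁) = 1 − (0.055)(-1.610) = 1.0885; argument = 0.350 + (-1.610)/1.0885 = -1.1290 → -1.13.
α₁ = Φ(-1.13) = 0.1292; rank = round(1000 × 0.1292) = 129; θ*₍129₎ = 2.156.
Upper: z₀ + z₂ = 2.310; 1 − a(z₀+z₂) = 0.8730; argument = 2.9962 → 3.00; α₂ = 0.9987; rank = 999; θ*₍999₎ = 3.290.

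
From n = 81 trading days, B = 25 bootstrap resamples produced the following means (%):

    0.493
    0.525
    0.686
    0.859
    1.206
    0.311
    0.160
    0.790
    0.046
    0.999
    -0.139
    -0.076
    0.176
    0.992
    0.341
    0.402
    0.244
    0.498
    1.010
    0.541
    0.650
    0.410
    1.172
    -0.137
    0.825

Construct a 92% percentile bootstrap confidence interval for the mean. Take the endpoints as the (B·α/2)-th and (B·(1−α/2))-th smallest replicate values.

Sorted replicates: -0.139, -0.137, -0.076, 0.046, 0.160, 0.176, 0.244, 0.311, 0.341, 0.402, 0.410, 0.493, 0.498, 0.525, 0.541, 0.650, 0.686, 0.790, 0.825, 0.859, 0.992, 0.999, 1.010, 1.172, 1.206
α = 0.08; lower rank = 25 × 0.040 = 1; upper rank = 25 × 0.960 = 24.
The 1st smallest replicate is -0.139; the 24th is 1.172.

(-0.139, 1.172)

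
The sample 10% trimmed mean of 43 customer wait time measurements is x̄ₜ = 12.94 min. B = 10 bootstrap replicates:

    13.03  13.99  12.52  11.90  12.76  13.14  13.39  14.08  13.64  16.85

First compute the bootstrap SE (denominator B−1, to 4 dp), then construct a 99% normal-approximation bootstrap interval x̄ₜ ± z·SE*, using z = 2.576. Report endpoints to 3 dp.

(9.480, 16.400)

Mean of replicates = 13.5300; sum of squared deviations = 16.2402; SE* = √(16.2402/9) = 1.3433
Margin = 2.576 × 1.3433 = 3.4603
Interval: 12.94 ± 3.4603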